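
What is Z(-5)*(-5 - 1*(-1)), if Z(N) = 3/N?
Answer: 12/5 ≈ 2.4000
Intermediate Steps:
Z(-5)*(-5 - 1*(-1)) = (3/(-5))*(-5 - 1*(-1)) = (3*(-⅕))*(-5 + 1) = -⅗*(-4) = 12/5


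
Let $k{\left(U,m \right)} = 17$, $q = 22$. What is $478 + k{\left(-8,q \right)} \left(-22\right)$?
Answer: $104$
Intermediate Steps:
$478 + k{\left(-8,q \right)} \left(-22\right) = 478 + 17 \left(-22\right) = 478 - 374 = 104$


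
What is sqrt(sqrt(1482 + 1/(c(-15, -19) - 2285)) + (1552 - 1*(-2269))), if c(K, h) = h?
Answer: sqrt(550224 + 3*sqrt(3414527))/12 ≈ 62.125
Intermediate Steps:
sqrt(sqrt(1482 + 1/(c(-15, -19) - 2285)) + (1552 - 1*(-2269))) = sqrt(sqrt(1482 + 1/(-19 - 2285)) + (1552 - 1*(-2269))) = sqrt(sqrt(1482 + 1/(-2304)) + (1552 + 2269)) = sqrt(sqrt(1482 - 1/2304) + 3821) = sqrt(sqrt(3414527/2304) + 3821) = sqrt(sqrt(3414527)/48 + 3821) = sqrt(3821 + sqrt(3414527)/48)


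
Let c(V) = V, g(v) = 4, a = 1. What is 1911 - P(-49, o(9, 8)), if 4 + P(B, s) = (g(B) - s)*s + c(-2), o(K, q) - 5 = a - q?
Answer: 1929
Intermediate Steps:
o(K, q) = 6 - q (o(K, q) = 5 + (1 - q) = 6 - q)
P(B, s) = -6 + s*(4 - s) (P(B, s) = -4 + ((4 - s)*s - 2) = -4 + (s*(4 - s) - 2) = -4 + (-2 + s*(4 - s)) = -6 + s*(4 - s))
1911 - P(-49, o(9, 8)) = 1911 - (-6 - (6 - 1*8)² + 4*(6 - 1*8)) = 1911 - (-6 - (6 - 8)² + 4*(6 - 8)) = 1911 - (-6 - 1*(-2)² + 4*(-2)) = 1911 - (-6 - 1*4 - 8) = 1911 - (-6 - 4 - 8) = 1911 - 1*(-18) = 1911 + 18 = 1929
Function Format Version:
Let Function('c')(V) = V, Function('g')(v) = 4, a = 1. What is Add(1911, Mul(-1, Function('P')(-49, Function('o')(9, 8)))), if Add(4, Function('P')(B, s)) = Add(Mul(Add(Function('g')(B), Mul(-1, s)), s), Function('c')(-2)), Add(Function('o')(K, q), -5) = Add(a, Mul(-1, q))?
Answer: 1929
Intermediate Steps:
Function('o')(K, q) = Add(6, Mul(-1, q)) (Function('o')(K, q) = Add(5, Add(1, Mul(-1, q))) = Add(6, Mul(-1, q)))
Function('P')(B, s) = Add(-6, Mul(s, Add(4, Mul(-1, s)))) (Function('P')(B, s) = Add(-4, Add(Mul(Add(4, Mul(-1, s)), s), -2)) = Add(-4, Add(Mul(s, Add(4, Mul(-1, s))), -2)) = Add(-4, Add(-2, Mul(s, Add(4, Mul(-1, s))))) = Add(-6, Mul(s, Add(4, Mul(-1, s)))))
Add(1911, Mul(-1, Function('P')(-49, Function('o')(9, 8)))) = Add(1911, Mul(-1, Add(-6, Mul(-1, Pow(Add(6, Mul(-1, 8)), 2)), Mul(4, Add(6, Mul(-1, 8)))))) = Add(1911, Mul(-1, Add(-6, Mul(-1, Pow(Add(6, -8), 2)), Mul(4, Add(6, -8))))) = Add(1911, Mul(-1, Add(-6, Mul(-1, Pow(-2, 2)), Mul(4, -2)))) = Add(1911, Mul(-1, Add(-6, Mul(-1, 4), -8))) = Add(1911, Mul(-1, Add(-6, -4, -8))) = Add(1911, Mul(-1, -18)) = Add(1911, 18) = 1929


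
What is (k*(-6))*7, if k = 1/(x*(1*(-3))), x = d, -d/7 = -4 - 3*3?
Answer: 2/13 ≈ 0.15385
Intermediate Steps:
d = 91 (d = -7*(-4 - 3*3) = -7*(-4 - 9) = -7*(-13) = 91)
x = 91
k = -1/273 (k = 1/(91*(1*(-3))) = 1/(91*(-3)) = 1/(-273) = -1/273 ≈ -0.0036630)
(k*(-6))*7 = -1/273*(-6)*7 = (2/91)*7 = 2/13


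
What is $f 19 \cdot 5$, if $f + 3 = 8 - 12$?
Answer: $-665$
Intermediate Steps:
$f = -7$ ($f = -3 + \left(8 - 12\right) = -3 - 4 = -7$)
$f 19 \cdot 5 = \left(-7\right) 19 \cdot 5 = \left(-133\right) 5 = -665$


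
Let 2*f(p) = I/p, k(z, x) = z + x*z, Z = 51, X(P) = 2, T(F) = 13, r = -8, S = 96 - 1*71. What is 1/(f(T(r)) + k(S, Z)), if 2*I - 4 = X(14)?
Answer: 26/33803 ≈ 0.00076916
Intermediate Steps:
S = 25 (S = 96 - 71 = 25)
I = 3 (I = 2 + (1/2)*2 = 2 + 1 = 3)
f(p) = 3/(2*p) (f(p) = (3/p)/2 = 3/(2*p))
1/(f(T(r)) + k(S, Z)) = 1/((3/2)/13 + 25*(1 + 51)) = 1/((3/2)*(1/13) + 25*52) = 1/(3/26 + 1300) = 1/(33803/26) = 26/33803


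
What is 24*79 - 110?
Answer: 1786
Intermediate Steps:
24*79 - 110 = 1896 - 110 = 1786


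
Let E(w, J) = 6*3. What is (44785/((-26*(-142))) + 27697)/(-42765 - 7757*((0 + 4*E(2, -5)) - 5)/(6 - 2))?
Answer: -7869393/49045309 ≈ -0.16045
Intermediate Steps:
E(w, J) = 18
(44785/((-26*(-142))) + 27697)/(-42765 - 7757*((0 + 4*E(2, -5)) - 5)/(6 - 2)) = (44785/((-26*(-142))) + 27697)/(-42765 - 7757*((0 + 4*18) - 5)/(6 - 2)) = (44785/3692 + 27697)/(-42765 - 7757*((0 + 72) - 5)/4) = (44785*(1/3692) + 27697)/(-42765 - 7757*(72 - 5)/4) = (3445/284 + 27697)/(-42765 - 519719/4) = 7869393/(284*(-42765 - 7757*67/4)) = 7869393/(284*(-42765 - 519719/4)) = 7869393/(284*(-690779/4)) = (7869393/284)*(-4/690779) = -7869393/49045309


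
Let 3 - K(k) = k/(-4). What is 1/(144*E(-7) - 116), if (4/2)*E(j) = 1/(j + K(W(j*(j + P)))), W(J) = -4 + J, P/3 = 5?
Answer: -19/2276 ≈ -0.0083480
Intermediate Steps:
P = 15 (P = 3*5 = 15)
K(k) = 3 + k/4 (K(k) = 3 - k/(-4) = 3 - k*(-1)/4 = 3 - (-1)*k/4 = 3 + k/4)
E(j) = 1/(2*(2 + j + j*(15 + j)/4)) (E(j) = 1/(2*(j + (3 + (-4 + j*(j + 15))/4))) = 1/(2*(j + (3 + (-4 + j*(15 + j))/4))) = 1/(2*(j + (3 + (-1 + j*(15 + j)/4)))) = 1/(2*(j + (2 + j*(15 + j)/4))) = 1/(2*(2 + j + j*(15 + j)/4)))
1/(144*E(-7) - 116) = 1/(144*(2/(8 + (-7)² + 19*(-7))) - 116) = 1/(144*(2/(8 + 49 - 133)) - 116) = 1/(144*(2/(-76)) - 116) = 1/(144*(2*(-1/76)) - 116) = 1/(144*(-1/38) - 116) = 1/(-72/19 - 116) = 1/(-2276/19) = -19/2276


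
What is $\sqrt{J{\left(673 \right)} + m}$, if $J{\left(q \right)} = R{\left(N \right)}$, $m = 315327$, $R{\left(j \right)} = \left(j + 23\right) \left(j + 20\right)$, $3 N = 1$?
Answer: $\frac{\sqrt{2842213}}{3} \approx 561.96$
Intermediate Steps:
$N = \frac{1}{3}$ ($N = \frac{1}{3} \cdot 1 = \frac{1}{3} \approx 0.33333$)
$R{\left(j \right)} = \left(20 + j\right) \left(23 + j\right)$ ($R{\left(j \right)} = \left(23 + j\right) \left(20 + j\right) = \left(20 + j\right) \left(23 + j\right)$)
$J{\left(q \right)} = \frac{4270}{9}$ ($J{\left(q \right)} = 460 + \left(\frac{1}{3}\right)^{2} + 43 \cdot \frac{1}{3} = 460 + \frac{1}{9} + \frac{43}{3} = \frac{4270}{9}$)
$\sqrt{J{\left(673 \right)} + m} = \sqrt{\frac{4270}{9} + 315327} = \sqrt{\frac{2842213}{9}} = \frac{\sqrt{2842213}}{3}$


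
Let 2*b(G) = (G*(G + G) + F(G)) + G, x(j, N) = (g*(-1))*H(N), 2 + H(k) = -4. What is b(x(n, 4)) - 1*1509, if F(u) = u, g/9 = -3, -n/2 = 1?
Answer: 24573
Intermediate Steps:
n = -2 (n = -2*1 = -2)
H(k) = -6 (H(k) = -2 - 4 = -6)
g = -27 (g = 9*(-3) = -27)
x(j, N) = -162 (x(j, N) = -27*(-1)*(-6) = 27*(-6) = -162)
b(G) = G + G**2 (b(G) = ((G*(G + G) + G) + G)/2 = ((G*(2*G) + G) + G)/2 = ((2*G**2 + G) + G)/2 = ((G + 2*G**2) + G)/2 = (2*G + 2*G**2)/2 = G + G**2)
b(x(n, 4)) - 1*1509 = -162*(1 - 162) - 1*1509 = -162*(-161) - 1509 = 26082 - 1509 = 24573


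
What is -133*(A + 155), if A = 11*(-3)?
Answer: -16226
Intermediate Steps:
A = -33
-133*(A + 155) = -133*(-33 + 155) = -133*122 = -16226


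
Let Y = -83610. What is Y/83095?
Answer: -16722/16619 ≈ -1.0062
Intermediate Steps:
Y/83095 = -83610/83095 = -83610*1/83095 = -16722/16619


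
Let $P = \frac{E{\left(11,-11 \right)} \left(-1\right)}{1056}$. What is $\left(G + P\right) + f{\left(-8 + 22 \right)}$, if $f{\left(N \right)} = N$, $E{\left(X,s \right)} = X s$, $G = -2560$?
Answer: $- \frac{244405}{96} \approx -2545.9$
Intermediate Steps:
$P = \frac{11}{96}$ ($P = \frac{11 \left(-11\right) \left(-1\right)}{1056} = \left(-121\right) \left(-1\right) \frac{1}{1056} = 121 \cdot \frac{1}{1056} = \frac{11}{96} \approx 0.11458$)
$\left(G + P\right) + f{\left(-8 + 22 \right)} = \left(-2560 + \frac{11}{96}\right) + \left(-8 + 22\right) = - \frac{245749}{96} + 14 = - \frac{244405}{96}$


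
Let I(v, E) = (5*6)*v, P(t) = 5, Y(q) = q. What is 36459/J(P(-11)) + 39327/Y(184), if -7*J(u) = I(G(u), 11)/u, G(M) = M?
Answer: -7629897/920 ≈ -8293.4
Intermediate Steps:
I(v, E) = 30*v
J(u) = -30/7 (J(u) = -30*u/(7*u) = -⅐*30 = -30/7)
36459/J(P(-11)) + 39327/Y(184) = 36459/(-30/7) + 39327/184 = 36459*(-7/30) + 39327*(1/184) = -85071/10 + 39327/184 = -7629897/920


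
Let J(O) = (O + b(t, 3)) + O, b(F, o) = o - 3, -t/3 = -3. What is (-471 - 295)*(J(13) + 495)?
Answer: -399086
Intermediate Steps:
t = 9 (t = -3*(-3) = 9)
b(F, o) = -3 + o
J(O) = 2*O (J(O) = (O + (-3 + 3)) + O = (O + 0) + O = O + O = 2*O)
(-471 - 295)*(J(13) + 495) = (-471 - 295)*(2*13 + 495) = -766*(26 + 495) = -766*521 = -399086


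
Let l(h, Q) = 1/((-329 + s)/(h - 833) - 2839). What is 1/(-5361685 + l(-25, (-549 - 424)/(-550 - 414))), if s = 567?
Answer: -1218050/6530800414679 ≈ -1.8651e-7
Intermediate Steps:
l(h, Q) = 1/(-2839 + 238/(-833 + h)) (l(h, Q) = 1/((-329 + 567)/(h - 833) - 2839) = 1/(238/(-833 + h) - 2839) = 1/(-2839 + 238/(-833 + h)))
1/(-5361685 + l(-25, (-549 - 424)/(-550 - 414))) = 1/(-5361685 + (-833 - 25)/(17*(139125 - 167*(-25)))) = 1/(-5361685 + (1/17)*(-858)/(139125 + 4175)) = 1/(-5361685 + (1/17)*(-858)/143300) = 1/(-5361685 + (1/17)*(1/143300)*(-858)) = 1/(-5361685 - 429/1218050) = 1/(-6530800414679/1218050) = -1218050/6530800414679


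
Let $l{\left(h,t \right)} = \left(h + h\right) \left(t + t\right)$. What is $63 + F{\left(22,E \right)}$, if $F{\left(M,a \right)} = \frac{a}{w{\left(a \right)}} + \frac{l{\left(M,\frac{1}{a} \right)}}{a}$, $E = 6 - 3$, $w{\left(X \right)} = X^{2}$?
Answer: $\frac{658}{9} \approx 73.111$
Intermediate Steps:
$l{\left(h,t \right)} = 4 h t$ ($l{\left(h,t \right)} = 2 h 2 t = 4 h t$)
$E = 3$ ($E = 6 - 3 = 3$)
$F{\left(M,a \right)} = \frac{1}{a} + \frac{4 M}{a^{2}}$ ($F{\left(M,a \right)} = \frac{a}{a^{2}} + \frac{4 M \frac{1}{a}}{a} = \frac{a}{a^{2}} + \frac{4 M}{a^{2}} = \frac{1}{a} + \frac{4 M}{a^{2}}$)
$63 + F{\left(22,E \right)} = 63 + \frac{3 + 4 \cdot 22}{9} = 63 + \frac{3 + 88}{9} = 63 + \frac{1}{9} \cdot 91 = 63 + \frac{91}{9} = \frac{658}{9}$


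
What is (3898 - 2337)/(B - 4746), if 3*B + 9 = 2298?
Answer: -223/569 ≈ -0.39192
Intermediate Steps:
B = 763 (B = -3 + (1/3)*2298 = -3 + 766 = 763)
(3898 - 2337)/(B - 4746) = (3898 - 2337)/(763 - 4746) = 1561/(-3983) = 1561*(-1/3983) = -223/569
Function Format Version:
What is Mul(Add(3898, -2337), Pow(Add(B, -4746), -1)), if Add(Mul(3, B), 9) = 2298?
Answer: Rational(-223, 569) ≈ -0.39192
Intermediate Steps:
B = 763 (B = Add(-3, Mul(Rational(1, 3), 2298)) = Add(-3, 766) = 763)
Mul(Add(3898, -2337), Pow(Add(B, -4746), -1)) = Mul(Add(3898, -2337), Pow(Add(763, -4746), -1)) = Mul(1561, Pow(-3983, -1)) = Mul(1561, Rational(-1, 3983)) = Rational(-223, 569)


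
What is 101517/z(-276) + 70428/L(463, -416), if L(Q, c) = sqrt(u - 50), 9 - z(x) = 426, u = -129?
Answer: -33839/139 - 70428*I*sqrt(179)/179 ≈ -243.45 - 5264.0*I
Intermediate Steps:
z(x) = -417 (z(x) = 9 - 1*426 = 9 - 426 = -417)
L(Q, c) = I*sqrt(179) (L(Q, c) = sqrt(-129 - 50) = sqrt(-179) = I*sqrt(179))
101517/z(-276) + 70428/L(463, -416) = 101517/(-417) + 70428/((I*sqrt(179))) = 101517*(-1/417) + 70428*(-I*sqrt(179)/179) = -33839/139 - 70428*I*sqrt(179)/179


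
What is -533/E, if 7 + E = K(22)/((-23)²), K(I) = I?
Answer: 281957/3681 ≈ 76.598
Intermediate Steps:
E = -3681/529 (E = -7 + 22/((-23)²) = -7 + 22/529 = -3681/529 ≈ -6.9584)
-533/E = -533/(-3681/529) = -533*(-529/3681) = 281957/3681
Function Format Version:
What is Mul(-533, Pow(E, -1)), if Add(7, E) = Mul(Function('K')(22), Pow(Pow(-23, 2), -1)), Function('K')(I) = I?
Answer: Rational(281957, 3681) ≈ 76.598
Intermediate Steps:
E = Rational(-3681, 529) (E = Add(-7, Mul(22, Pow(Pow(-23, 2), -1))) = Add(-7, Mul(22, Pow(529, -1))) = Add(-7, Mul(22, Rational(1, 529))) = Add(-7, Rational(22, 529)) = Rational(-3681, 529) ≈ -6.9584)
Mul(-533, Pow(E, -1)) = Mul(-533, Pow(Rational(-3681, 529), -1)) = Mul(-533, Rational(-529, 3681)) = Rational(281957, 3681)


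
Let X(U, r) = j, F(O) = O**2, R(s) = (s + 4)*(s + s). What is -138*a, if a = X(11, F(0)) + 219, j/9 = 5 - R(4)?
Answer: 43056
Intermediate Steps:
R(s) = 2*s*(4 + s) (R(s) = (4 + s)*(2*s) = 2*s*(4 + s))
j = -531 (j = 9*(5 - 2*4*(4 + 4)) = 9*(5 - 2*4*8) = 9*(5 - 1*64) = 9*(5 - 64) = 9*(-59) = -531)
X(U, r) = -531
a = -312 (a = -531 + 219 = -312)
-138*a = -138*(-312) = 43056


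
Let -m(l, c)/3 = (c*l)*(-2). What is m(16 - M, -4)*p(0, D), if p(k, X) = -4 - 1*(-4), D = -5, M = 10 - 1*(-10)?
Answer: 0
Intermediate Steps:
M = 20 (M = 10 + 10 = 20)
p(k, X) = 0 (p(k, X) = -4 + 4 = 0)
m(l, c) = 6*c*l (m(l, c) = -3*c*l*(-2) = -(-6)*c*l = 6*c*l)
m(16 - M, -4)*p(0, D) = (6*(-4)*(16 - 1*20))*0 = (6*(-4)*(16 - 20))*0 = (6*(-4)*(-4))*0 = 96*0 = 0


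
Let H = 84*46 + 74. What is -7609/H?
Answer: -7609/3938 ≈ -1.9322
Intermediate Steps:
H = 3938 (H = 3864 + 74 = 3938)
-7609/H = -7609/3938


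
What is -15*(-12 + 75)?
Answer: -945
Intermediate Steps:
-15*(-12 + 75) = -15*63 = -945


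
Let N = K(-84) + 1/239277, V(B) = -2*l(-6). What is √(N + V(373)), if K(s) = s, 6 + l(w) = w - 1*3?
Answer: 7*I*√63095669961/239277 ≈ 7.3485*I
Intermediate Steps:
l(w) = -9 + w (l(w) = -6 + (w - 1*3) = -6 + (w - 3) = -6 + (-3 + w) = -9 + w)
V(B) = 30 (V(B) = -2*(-9 - 6) = -2*(-15) = 30)
N = -20099267/239277 (N = -84 + 1/239277 = -20099267/239277 ≈ -84.000)
√(N + V(373)) = √(-20099267/239277 + 30) = √(-12920957/239277) = 7*I*√63095669961/239277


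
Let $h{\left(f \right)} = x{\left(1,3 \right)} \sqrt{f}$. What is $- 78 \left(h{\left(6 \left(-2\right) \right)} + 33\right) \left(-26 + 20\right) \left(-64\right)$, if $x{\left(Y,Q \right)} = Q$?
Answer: $-988416 - 179712 i \sqrt{3} \approx -9.8842 \cdot 10^{5} - 3.1127 \cdot 10^{5} i$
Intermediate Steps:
$h{\left(f \right)} = 3 \sqrt{f}$
$- 78 \left(h{\left(6 \left(-2\right) \right)} + 33\right) \left(-26 + 20\right) \left(-64\right) = - 78 \left(3 \sqrt{6 \left(-2\right)} + 33\right) \left(-26 + 20\right) \left(-64\right) = - 78 \left(3 \sqrt{-12} + 33\right) \left(-6\right) \left(-64\right) = - 78 \left(3 \cdot 2 i \sqrt{3} + 33\right) \left(-6\right) \left(-64\right) = - 78 \left(6 i \sqrt{3} + 33\right) \left(-6\right) \left(-64\right) = - 78 \left(33 + 6 i \sqrt{3}\right) \left(-6\right) \left(-64\right) = - 78 \left(-198 - 36 i \sqrt{3}\right) \left(-64\right) = \left(15444 + 2808 i \sqrt{3}\right) \left(-64\right) = -988416 - 179712 i \sqrt{3}$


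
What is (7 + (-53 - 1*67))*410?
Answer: -46330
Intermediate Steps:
(7 + (-53 - 1*67))*410 = (7 + (-53 - 67))*410 = (7 - 120)*410 = -113*410 = -46330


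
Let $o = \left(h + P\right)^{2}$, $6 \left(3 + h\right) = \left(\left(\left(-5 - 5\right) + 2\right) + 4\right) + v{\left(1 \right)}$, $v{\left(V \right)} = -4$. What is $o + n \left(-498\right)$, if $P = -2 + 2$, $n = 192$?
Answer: $- \frac{860375}{9} \approx -95597.0$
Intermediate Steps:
$h = - \frac{13}{3}$ ($h = -3 + \frac{\left(\left(\left(-5 - 5\right) + 2\right) + 4\right) - 4}{6} = -3 + \frac{\left(\left(-10 + 2\right) + 4\right) - 4}{6} = -3 + \frac{\left(-8 + 4\right) - 4}{6} = -3 + \frac{-4 - 4}{6} = -3 + \frac{1}{6} \left(-8\right) = -3 - \frac{4}{3} = - \frac{13}{3} \approx -4.3333$)
$P = 0$
$o = \frac{169}{9}$ ($o = \left(- \frac{13}{3} + 0\right)^{2} = \left(- \frac{13}{3}\right)^{2} = \frac{169}{9} \approx 18.778$)
$o + n \left(-498\right) = \frac{169}{9} + 192 \left(-498\right) = \frac{169}{9} - 95616 = - \frac{860375}{9}$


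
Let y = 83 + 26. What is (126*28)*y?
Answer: 384552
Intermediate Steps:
y = 109
(126*28)*y = (126*28)*109 = 3528*109 = 384552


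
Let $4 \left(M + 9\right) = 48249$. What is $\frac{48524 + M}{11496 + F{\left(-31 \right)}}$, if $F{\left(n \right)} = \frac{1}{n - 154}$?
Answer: $\frac{44827165}{8507036} \approx 5.2694$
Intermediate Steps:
$F{\left(n \right)} = \frac{1}{-154 + n}$
$M = \frac{48213}{4}$ ($M = -9 + \frac{1}{4} \cdot 48249 = -9 + \frac{48249}{4} = \frac{48213}{4} \approx 12053.0$)
$\frac{48524 + M}{11496 + F{\left(-31 \right)}} = \frac{48524 + \frac{48213}{4}}{11496 + \frac{1}{-154 - 31}} = \frac{242309}{4 \left(11496 + \frac{1}{-185}\right)} = \frac{242309}{4 \left(11496 - \frac{1}{185}\right)} = \frac{242309}{4 \cdot \frac{2126759}{185}} = \frac{242309}{4} \cdot \frac{185}{2126759} = \frac{44827165}{8507036}$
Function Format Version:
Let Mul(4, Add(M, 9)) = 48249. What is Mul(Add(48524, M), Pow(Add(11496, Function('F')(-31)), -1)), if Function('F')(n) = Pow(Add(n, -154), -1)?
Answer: Rational(44827165, 8507036) ≈ 5.2694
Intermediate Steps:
Function('F')(n) = Pow(Add(-154, n), -1)
M = Rational(48213, 4) (M = Add(-9, Mul(Rational(1, 4), 48249)) = Add(-9, Rational(48249, 4)) = Rational(48213, 4) ≈ 12053.)
Mul(Add(48524, M), Pow(Add(11496, Function('F')(-31)), -1)) = Mul(Add(48524, Rational(48213, 4)), Pow(Add(11496, Pow(Add(-154, -31), -1)), -1)) = Mul(Rational(242309, 4), Pow(Add(11496, Pow(-185, -1)), -1)) = Mul(Rational(242309, 4), Pow(Add(11496, Rational(-1, 185)), -1)) = Mul(Rational(242309, 4), Pow(Rational(2126759, 185), -1)) = Mul(Rational(242309, 4), Rational(185, 2126759)) = Rational(44827165, 8507036)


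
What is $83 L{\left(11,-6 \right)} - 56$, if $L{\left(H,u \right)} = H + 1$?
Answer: $940$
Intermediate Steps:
$L{\left(H,u \right)} = 1 + H$
$83 L{\left(11,-6 \right)} - 56 = 83 \left(1 + 11\right) - 56 = 83 \cdot 12 - 56 = 996 - 56 = 940$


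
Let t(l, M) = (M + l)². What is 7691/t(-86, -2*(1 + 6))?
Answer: 7691/10000 ≈ 0.76910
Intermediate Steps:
7691/t(-86, -2*(1 + 6)) = 7691/((-2*(1 + 6) - 86)²) = 7691/((-2*7 - 86)²) = 7691/((-14 - 86)²) = 7691/((-100)²) = 7691/10000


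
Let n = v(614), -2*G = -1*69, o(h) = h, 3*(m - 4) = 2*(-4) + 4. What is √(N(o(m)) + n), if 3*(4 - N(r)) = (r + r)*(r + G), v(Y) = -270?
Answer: I*√26898/9 ≈ 18.223*I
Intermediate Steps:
m = 8/3 (m = 4 + (2*(-4) + 4)/3 = 4 + (-8 + 4)/3 = 4 + (⅓)*(-4) = 4 - 4/3 = 8/3 ≈ 2.6667)
G = 69/2 (G = -(-1)*69/2 = -½*(-69) = 69/2 ≈ 34.500)
n = -270
N(r) = 4 - 2*r*(69/2 + r)/3 (N(r) = 4 - (r + r)*(r + 69/2)/3 = 4 - 2*r*(69/2 + r)/3)
√(N(o(m)) + n) = √((4 - 23*8/3 - 2*(8/3)²/3) - 270) = √((4 - 184/3 - ⅔*64/9) - 270) = √((4 - 184/3 - 128/27) - 270) = √(-1676/27 - 270) = √(-8966/27) = I*√26898/9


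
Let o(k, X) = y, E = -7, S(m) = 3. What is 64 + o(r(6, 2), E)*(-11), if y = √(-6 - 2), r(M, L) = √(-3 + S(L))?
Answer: 64 - 22*I*√2 ≈ 64.0 - 31.113*I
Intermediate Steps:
r(M, L) = 0 (r(M, L) = √(-3 + 3) = √0 = 0)
y = 2*I*√2 (y = √(-8) = 2*I*√2 ≈ 2.8284*I)
o(k, X) = 2*I*√2
64 + o(r(6, 2), E)*(-11) = 64 + (2*I*√2)*(-11) = 64 - 22*I*√2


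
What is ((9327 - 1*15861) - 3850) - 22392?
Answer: -32776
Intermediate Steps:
((9327 - 1*15861) - 3850) - 22392 = ((9327 - 15861) - 3850) - 22392 = (-6534 - 3850) - 22392 = -10384 - 22392 = -32776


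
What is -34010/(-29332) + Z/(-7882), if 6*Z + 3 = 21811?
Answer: 121091083/173396118 ≈ 0.69835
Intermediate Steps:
Z = 10904/3 (Z = -½ + (⅙)*21811 = -½ + 21811/6 = 10904/3 ≈ 3634.7)
-34010/(-29332) + Z/(-7882) = -34010/(-29332) + (10904/3)/(-7882) = -34010*(-1/29332) + (10904/3)*(-1/7882) = 17005/14666 - 5452/11823 = 121091083/173396118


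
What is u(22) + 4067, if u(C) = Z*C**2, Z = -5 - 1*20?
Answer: -8033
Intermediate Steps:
Z = -25 (Z = -5 - 20 = -25)
u(C) = -25*C**2
u(22) + 4067 = -25*22**2 + 4067 = -25*484 + 4067 = -12100 + 4067 = -8033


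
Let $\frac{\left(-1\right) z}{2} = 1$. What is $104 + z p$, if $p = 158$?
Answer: $-212$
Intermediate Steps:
$z = -2$ ($z = \left(-2\right) 1 = -2$)
$104 + z p = 104 - 316 = -212$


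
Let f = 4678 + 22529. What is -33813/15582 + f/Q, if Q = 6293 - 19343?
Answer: -8011103/1882825 ≈ -4.2548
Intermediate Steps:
f = 27207
Q = -13050
-33813/15582 + f/Q = -33813/15582 + 27207/(-13050) = -33813*1/15582 + 27207*(-1/13050) = -11271/5194 - 3023/1450 = -8011103/1882825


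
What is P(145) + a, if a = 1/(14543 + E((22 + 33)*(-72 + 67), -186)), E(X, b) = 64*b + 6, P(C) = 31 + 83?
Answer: 301531/2645 ≈ 114.00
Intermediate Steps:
P(C) = 114
E(X, b) = 6 + 64*b
a = 1/2645 (a = 1/(14543 + (6 + 64*(-186))) = 1/(14543 + (6 - 11904)) = 1/(14543 - 11898) = 1/2645 ≈ 0.00037807)
P(145) + a = 114 + 1/2645 = 301531/2645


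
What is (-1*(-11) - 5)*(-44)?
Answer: -264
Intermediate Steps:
(-1*(-11) - 5)*(-44) = (11 - 5)*(-44) = 6*(-44) = -264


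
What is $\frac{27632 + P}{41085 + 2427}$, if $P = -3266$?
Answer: $\frac{4061}{7252} \approx 0.55998$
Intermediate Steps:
$\frac{27632 + P}{41085 + 2427} = \frac{27632 - 3266}{41085 + 2427} = \frac{24366}{43512} = 24366 \cdot \frac{1}{43512} = \frac{4061}{7252}$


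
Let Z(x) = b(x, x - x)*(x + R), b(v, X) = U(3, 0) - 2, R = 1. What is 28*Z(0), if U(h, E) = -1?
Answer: -84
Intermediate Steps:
b(v, X) = -3 (b(v, X) = -1 - 2 = -3)
Z(x) = -3 - 3*x (Z(x) = -3*(x + 1) = -3*(1 + x) = -3 - 3*x)
28*Z(0) = 28*(-3 - 3*0) = 28*(-3 + 0) = 28*(-3) = -84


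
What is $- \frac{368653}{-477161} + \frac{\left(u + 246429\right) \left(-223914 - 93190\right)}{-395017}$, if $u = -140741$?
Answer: $\frac{15991761154601973}{188486706737} \approx 84843.0$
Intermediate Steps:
$- \frac{368653}{-477161} + \frac{\left(u + 246429\right) \left(-223914 - 93190\right)}{-395017} = - \frac{368653}{-477161} + \frac{\left(-140741 + 246429\right) \left(-223914 - 93190\right)}{-395017} = \left(-368653\right) \left(- \frac{1}{477161}\right) + 105688 \left(-317104\right) \left(- \frac{1}{395017}\right) = \frac{368653}{477161} - - \frac{33514087552}{395017} = \frac{368653}{477161} + \frac{33514087552}{395017} = \frac{15991761154601973}{188486706737}$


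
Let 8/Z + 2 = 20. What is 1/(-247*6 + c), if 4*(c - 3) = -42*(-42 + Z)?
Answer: -3/3128 ≈ -0.00095908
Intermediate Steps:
Z = 4/9 (Z = 8/(-2 + 20) = 8/18 = 8*(1/18) = 4/9 ≈ 0.44444)
c = 1318/3 (c = 3 + (-42*(-42 + 4/9))/4 = 3 + (-42*(-374/9))/4 = 3 + (¼)*(5236/3) = 3 + 1309/3 = 1318/3 ≈ 439.33)
1/(-247*6 + c) = 1/(-247*6 + 1318/3) = 1/(-1482 + 1318/3) = 1/(-3128/3) = -3/3128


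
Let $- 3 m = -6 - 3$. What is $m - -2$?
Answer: $5$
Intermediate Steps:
$m = 3$ ($m = - \frac{-6 - 3}{3} = \left(- \frac{1}{3}\right) \left(-9\right) = 3$)
$m - -2 = 3 - -2 = 3 + 2 = 5$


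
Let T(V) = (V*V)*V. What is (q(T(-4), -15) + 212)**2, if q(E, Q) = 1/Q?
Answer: 10106041/225 ≈ 44916.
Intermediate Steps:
T(V) = V**3 (T(V) = V**2*V = V**3)
(q(T(-4), -15) + 212)**2 = (1/(-15) + 212)**2 = (-1/15 + 212)**2 = (3179/15)**2 = 10106041/225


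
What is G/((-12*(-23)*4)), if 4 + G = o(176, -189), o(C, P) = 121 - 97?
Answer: 5/276 ≈ 0.018116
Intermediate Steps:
o(C, P) = 24
G = 20 (G = -4 + 24 = 20)
G/((-12*(-23)*4)) = 20/((-12*(-23)*4)) = 20/((276*4)) = 20/1104 = 20*(1/1104) = 5/276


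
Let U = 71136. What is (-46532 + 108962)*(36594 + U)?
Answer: 6725583900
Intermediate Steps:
(-46532 + 108962)*(36594 + U) = (-46532 + 108962)*(36594 + 71136) = 62430*107730 = 6725583900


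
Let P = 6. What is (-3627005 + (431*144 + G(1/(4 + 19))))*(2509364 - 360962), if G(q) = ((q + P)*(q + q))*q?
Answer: -93186156598633338/12167 ≈ -7.6589e+12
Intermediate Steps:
G(q) = 2*q²*(6 + q) (G(q) = ((q + 6)*(q + q))*q = ((6 + q)*(2*q))*q = (2*q*(6 + q))*q = 2*q²*(6 + q))
(-3627005 + (431*144 + G(1/(4 + 19))))*(2509364 - 360962) = (-3627005 + (431*144 + 2*(1/(4 + 19))²*(6 + 1/(4 + 19))))*(2509364 - 360962) = (-3627005 + (62064 + 2*(1/23)²*(6 + 1/23)))*2148402 = (-3627005 + (62064 + 2*(1/529)*(139/23)))*2148402 = (-3627005 + (62064 + 278/12167))*2148402 = (-3627005 + 755132966/12167)*2148402 = -43374636869/12167*2148402 = -93186156598633338/12167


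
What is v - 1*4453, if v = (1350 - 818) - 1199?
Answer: -5120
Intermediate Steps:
v = -667 (v = 532 - 1199 = -667)
v - 1*4453 = -667 - 1*4453 = -667 - 4453 = -5120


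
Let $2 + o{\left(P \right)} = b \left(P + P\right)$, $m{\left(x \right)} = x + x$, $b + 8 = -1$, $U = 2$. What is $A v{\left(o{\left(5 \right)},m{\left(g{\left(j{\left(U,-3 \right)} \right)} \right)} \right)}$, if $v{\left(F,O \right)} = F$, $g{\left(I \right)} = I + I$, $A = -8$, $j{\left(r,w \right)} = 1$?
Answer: $736$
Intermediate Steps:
$b = -9$ ($b = -8 - 1 = -9$)
$g{\left(I \right)} = 2 I$
$m{\left(x \right)} = 2 x$
$o{\left(P \right)} = -2 - 18 P$ ($o{\left(P \right)} = -2 - 9 \left(P + P\right) = -2 - 9 \cdot 2 P = -2 - 18 P$)
$A v{\left(o{\left(5 \right)},m{\left(g{\left(j{\left(U,-3 \right)} \right)} \right)} \right)} = - 8 \left(-2 - 90\right) = \left(-8\right) \left(-92\right) = 736$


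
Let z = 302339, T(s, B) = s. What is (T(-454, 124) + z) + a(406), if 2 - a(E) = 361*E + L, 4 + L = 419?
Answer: 154906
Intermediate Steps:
L = 415 (L = -4 + 419 = 415)
a(E) = -413 - 361*E (a(E) = 2 - (361*E + 415) = 2 - (415 + 361*E) = 2 + (-415 - 361*E) = -413 - 361*E)
(T(-454, 124) + z) + a(406) = (-454 + 302339) + (-413 - 361*406) = 301885 + (-413 - 146566) = 301885 - 146979 = 154906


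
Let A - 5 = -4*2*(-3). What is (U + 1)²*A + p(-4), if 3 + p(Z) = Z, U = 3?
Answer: 457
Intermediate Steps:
p(Z) = -3 + Z
A = 29 (A = 5 - 4*2*(-3) = 5 - 8*(-3) = 5 + 24 = 29)
(U + 1)²*A + p(-4) = (3 + 1)²*29 + (-3 - 4) = 4²*29 - 7 = 16*29 - 7 = 464 - 7 = 457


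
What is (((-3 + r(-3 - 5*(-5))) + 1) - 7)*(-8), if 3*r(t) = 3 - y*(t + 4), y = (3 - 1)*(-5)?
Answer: -1888/3 ≈ -629.33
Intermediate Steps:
y = -10 (y = 2*(-5) = -10)
r(t) = 43/3 + 10*t/3 (r(t) = (3 - (-10)*(t + 4))/3 = (3 - (-10)*(4 + t))/3 = (3 - (-40 - 10*t))/3 = (3 + (40 + 10*t))/3 = (43 + 10*t)/3 = 43/3 + 10*t/3)
(((-3 + r(-3 - 5*(-5))) + 1) - 7)*(-8) = (((-3 + (43/3 + 10*(-3 - 5*(-5))/3)) + 1) - 7)*(-8) = (((-3 + (43/3 + 10*(-3 + 25)/3)) + 1) - 7)*(-8) = (((-3 + (43/3 + (10/3)*22)) + 1) - 7)*(-8) = (((-3 + (43/3 + 220/3)) + 1) - 7)*(-8) = (((-3 + 263/3) + 1) - 7)*(-8) = ((254/3 + 1) - 7)*(-8) = (257/3 - 7)*(-8) = (236/3)*(-8) = -1888/3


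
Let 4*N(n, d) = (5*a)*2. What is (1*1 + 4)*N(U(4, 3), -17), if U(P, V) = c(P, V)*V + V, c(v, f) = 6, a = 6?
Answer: 75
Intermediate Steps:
U(P, V) = 7*V (U(P, V) = 6*V + V = 7*V)
N(n, d) = 15 (N(n, d) = ((5*6)*2)/4 = (30*2)/4 = (¼)*60 = 15)
(1*1 + 4)*N(U(4, 3), -17) = (1*1 + 4)*15 = (1 + 4)*15 = 5*15 = 75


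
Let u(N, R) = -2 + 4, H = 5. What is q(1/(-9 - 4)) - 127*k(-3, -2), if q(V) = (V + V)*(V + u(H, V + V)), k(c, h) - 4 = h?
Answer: -42976/169 ≈ -254.30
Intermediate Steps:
k(c, h) = 4 + h
u(N, R) = 2
q(V) = 2*V*(2 + V) (q(V) = (V + V)*(V + 2) = (2*V)*(2 + V) = 2*V*(2 + V))
q(1/(-9 - 4)) - 127*k(-3, -2) = 2*(2 + 1/(-9 - 4))/(-9 - 4) - 127*(4 - 2) = 2*(2 + 1/(-13))/(-13) - 127*2 = 2*(-1/13)*(2 - 1/13) - 254 = 2*(-1/13)*(25/13) - 254 = -50/169 - 254 = -42976/169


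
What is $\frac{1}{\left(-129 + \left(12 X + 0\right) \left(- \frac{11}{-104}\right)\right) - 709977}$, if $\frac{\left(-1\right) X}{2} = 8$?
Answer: $- \frac{13}{9231642} \approx -1.4082 \cdot 10^{-6}$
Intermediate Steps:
$X = -16$ ($X = \left(-2\right) 8 = -16$)
$\frac{1}{\left(-129 + \left(12 X + 0\right) \left(- \frac{11}{-104}\right)\right) - 709977} = \frac{1}{\left(-129 + \left(12 \left(-16\right) + 0\right) \left(- \frac{11}{-104}\right)\right) - 709977} = \frac{1}{\left(-129 + \left(-192 + 0\right) \left(\left(-11\right) \left(- \frac{1}{104}\right)\right)\right) - 709977} = \frac{1}{\left(-129 - \frac{264}{13}\right) - 709977} = \frac{1}{- \frac{1941}{13} - 709977} = \frac{1}{- \frac{9231642}{13}} = - \frac{13}{9231642}$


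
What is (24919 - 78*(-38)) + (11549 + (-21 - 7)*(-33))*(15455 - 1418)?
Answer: 175111384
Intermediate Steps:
(24919 - 78*(-38)) + (11549 + (-21 - 7)*(-33))*(15455 - 1418) = (24919 + 2964) + (11549 - 28*(-33))*14037 = 27883 + (11549 + 924)*14037 = 27883 + 12473*14037 = 27883 + 175083501 = 175111384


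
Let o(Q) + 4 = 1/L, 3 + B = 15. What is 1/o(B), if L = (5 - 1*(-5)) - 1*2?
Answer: -8/31 ≈ -0.25806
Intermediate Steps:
B = 12 (B = -3 + 15 = 12)
L = 8 (L = (5 + 5) - 2 = 10 - 2 = 8)
o(Q) = -31/8 (o(Q) = -4 + 1/8 = -31/8)
1/o(B) = 1/(-31/8) = -8/31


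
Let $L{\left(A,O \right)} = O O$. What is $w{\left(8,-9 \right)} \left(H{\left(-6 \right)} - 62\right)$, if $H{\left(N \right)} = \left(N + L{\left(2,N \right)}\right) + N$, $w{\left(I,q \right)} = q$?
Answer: $342$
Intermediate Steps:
$L{\left(A,O \right)} = O^{2}$
$H{\left(N \right)} = N^{2} + 2 N$ ($H{\left(N \right)} = \left(N + N^{2}\right) + N = N^{2} + 2 N$)
$w{\left(8,-9 \right)} \left(H{\left(-6 \right)} - 62\right) = - 9 \left(- 6 \left(2 - 6\right) - 62\right) = - 9 \left(\left(-6\right) \left(-4\right) - 62\right) = - 9 \left(24 - 62\right) = \left(-9\right) \left(-38\right) = 342$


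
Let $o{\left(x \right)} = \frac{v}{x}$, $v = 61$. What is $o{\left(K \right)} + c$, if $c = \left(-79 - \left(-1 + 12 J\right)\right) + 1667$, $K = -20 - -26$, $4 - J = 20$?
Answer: $\frac{10747}{6} \approx 1791.2$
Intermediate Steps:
$J = -16$ ($J = 4 - 20 = -16$)
$K = 6$ ($K = -20 + 26 = 6$)
$o{\left(x \right)} = \frac{61}{x}$
$c = 1781$ ($c = \left(-79 + \left(\left(-1\right)^{2} - -192\right)\right) + 1667 = \left(-79 + \left(1 + 192\right)\right) + 1667 = \left(-79 + 193\right) + 1667 = 114 + 1667 = 1781$)
$o{\left(K \right)} + c = \frac{61}{6} + 1781 = \frac{10747}{6}$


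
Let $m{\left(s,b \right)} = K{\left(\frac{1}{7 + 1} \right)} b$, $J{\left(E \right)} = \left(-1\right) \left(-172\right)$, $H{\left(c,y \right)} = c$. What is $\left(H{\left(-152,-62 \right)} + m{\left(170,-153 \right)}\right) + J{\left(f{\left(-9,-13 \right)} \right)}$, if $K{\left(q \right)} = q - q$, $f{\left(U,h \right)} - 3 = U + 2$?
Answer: $20$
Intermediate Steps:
$f{\left(U,h \right)} = 5 + U$ ($f{\left(U,h \right)} = 3 + \left(U + 2\right) = 3 + \left(2 + U\right) = 5 + U$)
$K{\left(q \right)} = 0$
$J{\left(E \right)} = 172$
$m{\left(s,b \right)} = 0$ ($m{\left(s,b \right)} = 0 b = 0$)
$\left(H{\left(-152,-62 \right)} + m{\left(170,-153 \right)}\right) + J{\left(f{\left(-9,-13 \right)} \right)} = \left(-152 + 0\right) + 172 = -152 + 172 = 20$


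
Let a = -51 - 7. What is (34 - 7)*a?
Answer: -1566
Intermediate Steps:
a = -58
(34 - 7)*a = (34 - 7)*(-58) = 27*(-58) = -1566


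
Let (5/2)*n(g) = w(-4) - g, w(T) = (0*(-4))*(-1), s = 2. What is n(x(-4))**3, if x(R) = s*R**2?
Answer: -262144/125 ≈ -2097.2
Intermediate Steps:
x(R) = 2*R**2
w(T) = 0 (w(T) = 0*(-1) = 0)
n(g) = -2*g/5 (n(g) = 2*(0 - g)/5 = 2*(-g)/5 = -2*g/5)
n(x(-4))**3 = (-4*(-4)**2/5)**3 = (-4*16/5)**3 = (-2/5*32)**3 = (-64/5)**3 = -262144/125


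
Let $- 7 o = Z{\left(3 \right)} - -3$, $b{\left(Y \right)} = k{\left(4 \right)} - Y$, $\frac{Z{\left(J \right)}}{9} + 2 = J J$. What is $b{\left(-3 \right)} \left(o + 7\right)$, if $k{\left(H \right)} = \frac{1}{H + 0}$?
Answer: $- \frac{221}{28} \approx -7.8929$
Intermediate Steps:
$Z{\left(J \right)} = -18 + 9 J^{2}$ ($Z{\left(J \right)} = -18 + 9 J J = -18 + 9 J^{2}$)
$k{\left(H \right)} = \frac{1}{H}$
$b{\left(Y \right)} = \frac{1}{4} - Y$
$o = - \frac{66}{7}$ ($o = - \frac{\left(-18 + 9 \cdot 3^{2}\right) - -3}{7} = - \frac{\left(-18 + 9 \cdot 9\right) + 3}{7} = - \frac{\left(-18 + 81\right) + 3}{7} = - \frac{63 + 3}{7} = \left(- \frac{1}{7}\right) 66 = - \frac{66}{7} \approx -9.4286$)
$b{\left(-3 \right)} \left(o + 7\right) = \left(\frac{1}{4} - -3\right) \left(- \frac{66}{7} + 7\right) = \left(\frac{1}{4} + 3\right) \left(- \frac{17}{7}\right) = \frac{13}{4} \left(- \frac{17}{7}\right) = - \frac{221}{28}$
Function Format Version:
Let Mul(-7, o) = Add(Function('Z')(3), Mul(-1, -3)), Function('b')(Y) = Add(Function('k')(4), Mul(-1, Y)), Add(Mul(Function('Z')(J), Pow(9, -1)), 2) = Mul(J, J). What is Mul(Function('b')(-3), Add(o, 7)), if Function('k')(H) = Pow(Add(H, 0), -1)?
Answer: Rational(-221, 28) ≈ -7.8929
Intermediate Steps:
Function('Z')(J) = Add(-18, Mul(9, Pow(J, 2))) (Function('Z')(J) = Add(-18, Mul(9, Mul(J, J))) = Add(-18, Mul(9, Pow(J, 2))))
Function('k')(H) = Pow(H, -1)
Function('b')(Y) = Add(Rational(1, 4), Mul(-1, Y)) (Function('b')(Y) = Add(Pow(4, -1), Mul(-1, Y)) = Add(Rational(1, 4), Mul(-1, Y)))
o = Rational(-66, 7) (o = Mul(Rational(-1, 7), Add(Add(-18, Mul(9, Pow(3, 2))), Mul(-1, -3))) = Mul(Rational(-1, 7), Add(Add(-18, Mul(9, 9)), 3)) = Mul(Rational(-1, 7), Add(Add(-18, 81), 3)) = Mul(Rational(-1, 7), Add(63, 3)) = Mul(Rational(-1, 7), 66) = Rational(-66, 7) ≈ -9.4286)
Mul(Function('b')(-3), Add(o, 7)) = Mul(Add(Rational(1, 4), Mul(-1, -3)), Add(Rational(-66, 7), 7)) = Mul(Add(Rational(1, 4), 3), Rational(-17, 7)) = Mul(Rational(13, 4), Rational(-17, 7)) = Rational(-221, 28)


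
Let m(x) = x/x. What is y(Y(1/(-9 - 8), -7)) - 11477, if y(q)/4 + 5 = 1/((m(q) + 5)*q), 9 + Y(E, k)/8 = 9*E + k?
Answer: -38767901/3372 ≈ -11497.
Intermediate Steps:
m(x) = 1
Y(E, k) = -72 + 8*k + 72*E (Y(E, k) = -72 + 8*(9*E + k) = -72 + 8*(k + 9*E) = -72 + (8*k + 72*E) = -72 + 8*k + 72*E)
y(q) = -20 + 2/(3*q) (y(q) = -20 + 4*(1/((1 + 5)*q)) = -20 + 4*(1/(6*q)) = -20 + 2/(3*q))
y(Y(1/(-9 - 8), -7)) - 11477 = (-20 + 2/(3*(-72 + 8*(-7) + 72/(-9 - 8)))) - 11477 = (-20 + 2/(3*(-72 - 56 + 72/(-17)))) - 11477 = (-20 + 2/(3*(-72 - 56 + 72*(-1/17)))) - 11477 = (-20 + 2/(3*(-72 - 56 - 72/17))) - 11477 = (-20 + 2/(3*(-2248/17))) - 11477 = (-20 + (2/3)*(-17/2248)) - 11477 = (-20 - 17/3372) - 11477 = -67457/3372 - 11477 = -38767901/3372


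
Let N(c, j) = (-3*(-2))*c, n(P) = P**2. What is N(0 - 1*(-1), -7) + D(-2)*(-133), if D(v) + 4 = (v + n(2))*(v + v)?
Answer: 1602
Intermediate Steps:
N(c, j) = 6*c
D(v) = -4 + 2*v*(4 + v) (D(v) = -4 + (v + 2**2)*(v + v) = -4 + (v + 4)*(2*v) = -4 + (4 + v)*(2*v) = -4 + 2*v*(4 + v))
N(0 - 1*(-1), -7) + D(-2)*(-133) = 6*(0 - 1*(-1)) + (-4 + 2*(-2)**2 + 8*(-2))*(-133) = 6*(0 + 1) + (-4 + 2*4 - 16)*(-133) = 6*1 + (-4 + 8 - 16)*(-133) = 6 - 12*(-133) = 6 + 1596 = 1602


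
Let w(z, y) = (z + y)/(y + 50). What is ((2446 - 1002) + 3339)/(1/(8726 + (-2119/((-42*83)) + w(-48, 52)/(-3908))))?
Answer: 1208333214484981/28949487 ≈ 4.1739e+7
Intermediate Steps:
w(z, y) = (y + z)/(50 + y)
((2446 - 1002) + 3339)/(1/(8726 + (-2119/((-42*83)) + w(-48, 52)/(-3908)))) = ((2446 - 1002) + 3339)/(1/(8726 + (-2119/((-42*83)) + ((52 - 48)/(50 + 52))/(-3908)))) = (1444 + 3339)/(1/(8726 + (-2119/(-3486) + (4/102)*(-1/3908)))) = 4783/(1/(8726 + (-2119*(-1/3486) + ((1/102)*4)*(-1/3908)))) = 4783/(1/(8726 + (2119/3486 + (2/51)*(-1/3908)))) = 4783/(1/(8726 + (2119/3486 - 1/99654))) = 4783/(1/(8726 + 17596945/28949487)) = 4783/(1/(252630820507/28949487)) = 4783/(28949487/252630820507) = 4783*(252630820507/28949487) = 1208333214484981/28949487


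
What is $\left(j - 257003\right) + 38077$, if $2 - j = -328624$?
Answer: $109700$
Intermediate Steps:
$j = 328626$ ($j = 2 - -328624 = 2 + 328624 = 328626$)
$\left(j - 257003\right) + 38077 = \left(328626 - 257003\right) + 38077 = 71623 + 38077 = 109700$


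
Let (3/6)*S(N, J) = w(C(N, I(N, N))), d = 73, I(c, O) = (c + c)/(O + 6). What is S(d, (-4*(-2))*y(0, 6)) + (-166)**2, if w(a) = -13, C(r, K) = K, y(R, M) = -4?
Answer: 27530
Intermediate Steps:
I(c, O) = 2*c/(6 + O) (I(c, O) = (2*c)/(6 + O) = 2*c/(6 + O))
S(N, J) = -26 (S(N, J) = 2*(-13) = -26)
S(d, (-4*(-2))*y(0, 6)) + (-166)**2 = -26 + (-166)**2 = -26 + 27556 = 27530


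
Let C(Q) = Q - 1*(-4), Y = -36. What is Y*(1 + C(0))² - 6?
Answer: -906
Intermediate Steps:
C(Q) = 4 + Q (C(Q) = Q + 4 = 4 + Q)
Y*(1 + C(0))² - 6 = -36*(1 + (4 + 0))² - 6 = -36*(1 + 4)² - 6 = -36*5² - 6 = -36*25 - 6 = -900 - 6 = -906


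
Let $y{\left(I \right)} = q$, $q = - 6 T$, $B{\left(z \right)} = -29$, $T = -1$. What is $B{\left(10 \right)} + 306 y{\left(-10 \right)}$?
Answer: $1807$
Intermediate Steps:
$q = 6$ ($q = \left(-6\right) \left(-1\right) = 6$)
$y{\left(I \right)} = 6$
$B{\left(10 \right)} + 306 y{\left(-10 \right)} = -29 + 306 \cdot 6 = -29 + 1836 = 1807$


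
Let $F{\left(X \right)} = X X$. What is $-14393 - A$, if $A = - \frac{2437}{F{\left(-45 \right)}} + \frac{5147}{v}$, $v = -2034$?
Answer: $- \frac{6585247613}{457650} \approx -14389.0$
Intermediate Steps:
$F{\left(X \right)} = X^{2}$
$A = - \frac{1708837}{457650}$ ($A = - \frac{2437}{\left(-45\right)^{2}} + \frac{5147}{-2034} = - \frac{2437}{2025} + 5147 \left(- \frac{1}{2034}\right) = \left(-2437\right) \frac{1}{2025} - \frac{5147}{2034} = - \frac{2437}{2025} - \frac{5147}{2034} = - \frac{1708837}{457650} \approx -3.7339$)
$-14393 - A = -14393 - - \frac{1708837}{457650} = -14393 + \frac{1708837}{457650} = - \frac{6585247613}{457650}$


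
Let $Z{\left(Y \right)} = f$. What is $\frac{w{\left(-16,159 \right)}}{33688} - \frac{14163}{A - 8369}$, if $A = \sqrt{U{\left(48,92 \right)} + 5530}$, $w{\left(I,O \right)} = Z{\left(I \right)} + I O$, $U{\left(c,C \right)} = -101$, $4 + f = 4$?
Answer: $\frac{476859404241}{294916256452} + \frac{14163 \sqrt{5429}}{70034732} \approx 1.6318$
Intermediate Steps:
$f = 0$ ($f = -4 + 4 = 0$)
$Z{\left(Y \right)} = 0$
$w{\left(I,O \right)} = I O$ ($w{\left(I,O \right)} = 0 + I O = I O$)
$A = \sqrt{5429}$ ($A = \sqrt{-101 + 5530} = \sqrt{5429} \approx 73.682$)
$\frac{w{\left(-16,159 \right)}}{33688} - \frac{14163}{A - 8369} = \frac{\left(-16\right) 159}{33688} - \frac{14163}{\sqrt{5429} - 8369} = \left(-2544\right) \frac{1}{33688} - \frac{14163}{-8369 + \sqrt{5429}} = - \frac{318}{4211} - \frac{14163}{-8369 + \sqrt{5429}}$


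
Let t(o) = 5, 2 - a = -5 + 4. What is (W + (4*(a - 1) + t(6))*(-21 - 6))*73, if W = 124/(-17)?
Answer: -444643/17 ≈ -26155.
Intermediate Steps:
a = 3 (a = 2 - (-5 + 4) = 2 - 1*(-1) = 2 + 1 = 3)
W = -124/17 (W = 124*(-1/17) = -124/17 ≈ -7.2941)
(W + (4*(a - 1) + t(6))*(-21 - 6))*73 = (-124/17 + (4*(3 - 1) + 5)*(-21 - 6))*73 = (-124/17 + (4*2 + 5)*(-27))*73 = (-124/17 + (8 + 5)*(-27))*73 = (-124/17 + 13*(-27))*73 = (-124/17 - 351)*73 = -6091/17*73 = -444643/17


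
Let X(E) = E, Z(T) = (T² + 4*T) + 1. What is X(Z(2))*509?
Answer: 6617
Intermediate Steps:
Z(T) = 1 + T² + 4*T
X(Z(2))*509 = (1 + 2² + 4*2)*509 = (1 + 4 + 8)*509 = 13*509 = 6617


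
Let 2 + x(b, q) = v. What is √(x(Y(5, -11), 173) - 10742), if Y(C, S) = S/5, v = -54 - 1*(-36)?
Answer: I*√10762 ≈ 103.74*I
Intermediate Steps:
v = -18 (v = -54 + 36 = -18)
Y(C, S) = S/5 (Y(C, S) = S*(⅕) = S/5)
x(b, q) = -20 (x(b, q) = -2 - 18 = -20)
√(x(Y(5, -11), 173) - 10742) = √(-20 - 10742) = √(-10762) = I*√10762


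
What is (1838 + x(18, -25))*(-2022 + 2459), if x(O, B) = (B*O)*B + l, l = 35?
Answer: 5734751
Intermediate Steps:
x(O, B) = 35 + O*B² (x(O, B) = (B*O)*B + 35 = O*B² + 35 = 35 + O*B²)
(1838 + x(18, -25))*(-2022 + 2459) = (1838 + (35 + 18*(-25)²))*(-2022 + 2459) = (1838 + (35 + 18*625))*437 = (1838 + (35 + 11250))*437 = (1838 + 11285)*437 = 13123*437 = 5734751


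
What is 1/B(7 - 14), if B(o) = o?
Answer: -⅐ ≈ -0.14286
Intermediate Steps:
1/B(7 - 14) = 1/(7 - 14) = 1/(-7) = -⅐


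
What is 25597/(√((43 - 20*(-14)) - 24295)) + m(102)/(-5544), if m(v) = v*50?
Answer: -425/462 - 1969*I*√5993/922 ≈ -0.91991 - 165.32*I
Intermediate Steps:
m(v) = 50*v
25597/(√((43 - 20*(-14)) - 24295)) + m(102)/(-5544) = 25597/(√((43 - 20*(-14)) - 24295)) + (50*102)/(-5544) = 25597/(√((43 + 280) - 24295)) + 5100*(-1/5544) = 25597/(√(323 - 24295)) - 425/462 = 25597/(√(-23972)) - 425/462 = 25597/((2*I*√5993)) - 425/462 = 25597*(-I*√5993/11986) - 425/462 = -1969*I*√5993/922 - 425/462 = -425/462 - 1969*I*√5993/922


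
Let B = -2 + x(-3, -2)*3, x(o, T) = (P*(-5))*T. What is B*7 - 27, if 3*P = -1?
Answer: -111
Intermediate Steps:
P = -⅓ (P = (⅓)*(-1) = -⅓ ≈ -0.33333)
x(o, T) = 5*T/3 (x(o, T) = (-⅓*(-5))*T = 5*T/3)
B = -12 (B = -2 + ((5/3)*(-2))*3 = -2 - 10/3*3 = -2 - 10 = -12)
B*7 - 27 = -12*7 - 27 = -84 - 27 = -111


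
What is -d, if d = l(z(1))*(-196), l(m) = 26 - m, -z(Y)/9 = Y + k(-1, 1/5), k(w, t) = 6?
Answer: 17444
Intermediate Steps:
z(Y) = -54 - 9*Y (z(Y) = -9*(Y + 6) = -9*(6 + Y) = -54 - 9*Y)
d = -17444 (d = (26 - (-54 - 9*1))*(-196) = (26 - (-54 - 9))*(-196) = (26 - 1*(-63))*(-196) = (26 + 63)*(-196) = 89*(-196) = -17444)
-d = -1*(-17444) = 17444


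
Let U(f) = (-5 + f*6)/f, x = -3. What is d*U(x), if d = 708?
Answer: 5428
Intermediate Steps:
U(f) = (-5 + 6*f)/f
d*U(x) = 708*(6 - 5/(-3)) = 708*(6 - 5*(-⅓)) = 708*(6 + 5/3) = 708*(23/3) = 5428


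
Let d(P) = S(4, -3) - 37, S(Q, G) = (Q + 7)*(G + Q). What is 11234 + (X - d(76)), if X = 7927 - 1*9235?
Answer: 9952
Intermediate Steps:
S(Q, G) = (7 + Q)*(G + Q)
X = -1308 (X = 7927 - 9235 = -1308)
d(P) = -26 (d(P) = (4² + 7*(-3) + 7*4 - 3*4) - 37 = (16 - 21 + 28 - 12) - 37 = 11 - 37 = -26)
11234 + (X - d(76)) = 11234 + (-1308 - 1*(-26)) = 11234 + (-1308 + 26) = 11234 - 1282 = 9952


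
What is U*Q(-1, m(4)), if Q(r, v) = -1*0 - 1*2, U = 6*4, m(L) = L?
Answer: -48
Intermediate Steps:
U = 24
Q(r, v) = -2 (Q(r, v) = 0 - 2 = -2)
U*Q(-1, m(4)) = 24*(-2) = -48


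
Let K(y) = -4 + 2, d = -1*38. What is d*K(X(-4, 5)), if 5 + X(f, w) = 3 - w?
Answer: 76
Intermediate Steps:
X(f, w) = -2 - w (X(f, w) = -5 + (3 - w) = -2 - w)
d = -38
K(y) = -2
d*K(X(-4, 5)) = -38*(-2) = 76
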